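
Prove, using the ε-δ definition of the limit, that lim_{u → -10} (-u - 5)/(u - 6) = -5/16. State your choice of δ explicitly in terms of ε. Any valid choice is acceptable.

Suppose ε > 0. We want δ > 0 with 0 < |u + 10| < δ ⇒ |(-u - 5)/(u - 6) + 5/16| < ε.
Combining over a common denominator, (-u - 5)/(u - 6) + 5/16 = [(-u - 5)·(-16) − 5·(u - 6)] / [(-16)·(u - 6)] = 11(u + 10) / ((-16)(u - 6)).
So |(-u - 5)/(u - 6) + 5/16| = 11|u + 10| / (16·|u − 6|).
Require δ ≤ 8, so |u − 6| ≥ |-16| − |u + 10| > 16 − 8 = 8.
Hence |(-u - 5)/(u - 6) + 5/16| < 11|u + 10|/(16·8) = (11/128)|u + 10|, which is < ε once |u + 10| < (128/11)ε.
Take δ = min(8, (128/11)ε). Then 0 < |u + 10| < δ forces both bounds, so |(-u - 5)/(u - 6) + 5/16| < ε.

δ = min(8, (128/11)ε)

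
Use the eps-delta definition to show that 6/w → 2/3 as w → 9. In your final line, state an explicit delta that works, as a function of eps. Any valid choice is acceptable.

Suppose eps > 0. We seek delta > 0 such that 0 < |w − 9| < delta implies |6/w − (2/3)| < eps.
|6/w − (2/3)| = 6·|9 − w|/(9·|w|) = 6|w − 9|/(9|w|).
Restrict delta ≤ 9/2. Then |w − 9| < 9/2 gives |w| > 9/2, so 9|w| > 81/2.
Then |6/w − (2/3)| < 6|w − 9|/(81/2), which is < eps when |w − 9| < (27/4)eps.
Take delta = min(9/2, (27/4)eps). Then 0 < |w − 9| < delta gives both |w − 9| < 9/2 and |w − 9| < (27/4)eps, so |6/w − (2/3)| < eps.

delta = min(9/2, (27/4)eps)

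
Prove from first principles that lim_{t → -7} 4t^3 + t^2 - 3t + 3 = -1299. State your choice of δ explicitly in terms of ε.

δ = min(1, ε/658)

Fix ε > 0. We want δ > 0 such that 0 < |t + 7| < δ implies |(4t^3 + t^2 - 3t + 3) + 1299| < ε.
(4t^3 + t^2 - 3t + 3) + 1299 = 4t^3 + t^2 - 3t + 1302 = (t + 7)(4t^2 - 27t + 186).
So |(4t^3 + t^2 - 3t + 3) + 1299| = |t + 7|·|4t^2 - 27t + 186|.
Assume first that |t + 7| < 1, so |t| < 8. Then |4t^2 - 27t + 186| ≤ 4·8^2 + 27·8 + 186 = 658.
Hence |(4t^3 + t^2 - 3t + 3) + 1299| ≤ 658|t + 7| < ε provided |t + 7| < ε/658.
Take δ = min(1, ε/658). Then 0 < |t + 7| < δ gives both |t + 7| < 1 and |t + 7| < ε/658, so |(4t^3 + t^2 - 3t + 3) + 1299| < ε.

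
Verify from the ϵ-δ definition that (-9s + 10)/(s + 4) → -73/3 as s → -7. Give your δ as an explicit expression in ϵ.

Let ϵ > 0. We want δ > 0 with 0 < |s + 7| < δ ⇒ |(-9s + 10)/(s + 4) + 73/3| < ϵ.
Combining over a common denominator, (-9s + 10)/(s + 4) + 73/3 = [(-9s + 10)·(-3) − 73·(s + 4)] / [(-3)·(s + 4)] = -46(s + 7) / ((-3)(s + 4)).
So |(-9s + 10)/(s + 4) + 73/3| = 46|s + 7| / (3·|s + 4|).
Restrict δ ≤ 3/2. Then |s + 7| < 3/2 gives |s + 4| = |(s + 7) + (-3)| ≥ 3 − 3/2 = 3/2.
Hence |(-9s + 10)/(s + 4) + 73/3| < 46|s + 7|/(3·(3/2)) = (92/9)|s + 7|, which is < ϵ once |s + 7| < (9/92)ϵ.
Take δ = min(3/2, (9/92)ϵ). Then 0 < |s + 7| < δ forces both bounds, so |(-9s + 10)/(s + 4) + 73/3| < ϵ.

δ = min(3/2, (9/92)ϵ)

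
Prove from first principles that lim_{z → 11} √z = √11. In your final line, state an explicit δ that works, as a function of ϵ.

δ = min(11, √11·ϵ)

Let ϵ > 0. We want δ > 0 such that 0 < |z − 11| < δ implies |√z − √11| < ϵ.
Rationalise: √z − √11 = (z − 11)/(√z + √11), so |√z − √11| = |z − 11|/(√z + √11).
Restrict δ ≤ 11 so that |z − 11| < 11 forces z > 0, and then √z + √11 > √11.
Hence |√z − √11| < |z − 11|/√11, which is < ϵ once |z − 11| < √11·ϵ.
Take δ = min(11, √11·ϵ). If 0 < |z − 11| < δ then z > 0 and |√z − √11| < |z − 11|/√11 < ϵ.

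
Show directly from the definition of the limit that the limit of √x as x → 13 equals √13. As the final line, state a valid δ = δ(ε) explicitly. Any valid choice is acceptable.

δ = min(13, √13·ε)

Fix ε > 0. We want δ > 0 such that 0 < |x − 13| < δ implies |√x − √13| < ε.
Rationalise: √x − √13 = (x − 13)/(√x + √13), so |√x − √13| = |x − 13|/(√x + √13).
Restrict δ ≤ 13 so that |x − 13| < 13 forces x > 0, and then √x + √13 > √13.
Hence |√x − √13| < |x − 13|/√13, which is < ε once |x − 13| < √13·ε.
Take δ = min(13, √13·ε). If 0 < |x − 13| < δ then x > 0 and |√x − √13| < |x − 13|/√13 < ε.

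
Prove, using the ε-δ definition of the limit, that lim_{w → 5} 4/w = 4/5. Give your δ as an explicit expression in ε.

Suppose ε > 0. We seek δ > 0 such that 0 < |w − 5| < δ implies |4/w − (4/5)| < ε.
|4/w − (4/5)| = 4·|5 − w|/(5·|w|) = 4|w − 5|/(5|w|).
Require δ ≤ 5/2 so that |w| > 5 − 5/2 = 5/2, hence 5|w| > 25/2.
Then |4/w − (4/5)| < 4|w − 5|/(25/2), which is < ε when |w − 5| < (25/8)ε.
Take δ = min(5/2, (25/8)ε). Then 0 < |w − 5| < δ gives both |w − 5| < 5/2 and |w − 5| < (25/8)ε, so |4/w − (4/5)| < ε.

δ = min(5/2, (25/8)ε)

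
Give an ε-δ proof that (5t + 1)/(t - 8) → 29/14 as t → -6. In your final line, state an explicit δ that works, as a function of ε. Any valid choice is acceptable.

Let ε > 0. We want δ > 0 with 0 < |t + 6| < δ ⇒ |(5t + 1)/(t - 8) − (29/14)| < ε.
Combining over a common denominator, (5t + 1)/(t - 8) − (29/14) = [(5t + 1)·(-14) − (-29)·(t - 8)] / [(-14)·(t - 8)] = -41(t + 6) / ((-14)(t - 8)).
So |(5t + 1)/(t - 8) − (29/14)| = 41|t + 6| / (14·|t − 8|).
Restrict δ ≤ 7. Then |t + 6| < 7 gives |t − 8| = |(t + 6) + (-14)| ≥ 14 − 7 = 7.
Hence |(5t + 1)/(t - 8) − (29/14)| < 41|t + 6|/(14·7) = (41/98)|t + 6|, which is < ε once |t + 6| < (98/41)ε.
Take δ = min(7, (98/41)ε). Then 0 < |t + 6| < δ forces both bounds, so |(5t + 1)/(t - 8) − (29/14)| < ε.

δ = min(7, (98/41)ε)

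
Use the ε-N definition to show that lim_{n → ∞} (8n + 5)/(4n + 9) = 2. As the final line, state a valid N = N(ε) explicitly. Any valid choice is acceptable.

N = (13/4)/ε

Suppose ε > 0. For n ≥ 1, |(8n + 5)/(4n + 9) − 2| = |-52|/(4(4n + 9)) = 52/(4(4n + 9)).
Since 4n + 9 ≥ 4n for n ≥ 1, this is ≤ 52/(4·4n) = (13/4)/n.
So |(8n + 5)/(4n + 9) − 2| < ε whenever n > (13/4)/ε.
Take N = (13/4)/ε. If n > N then |(8n + 5)/(4n + 9) − 2| ≤ (13/4)/n < ε.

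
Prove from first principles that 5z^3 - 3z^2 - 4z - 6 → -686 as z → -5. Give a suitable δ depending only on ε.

δ = min(1, ε/484)

Let ε > 0 be given. We want δ > 0 such that 0 < |z + 5| < δ implies |(5z^3 - 3z^2 - 4z - 6) + 686| < ε.
(5z^3 - 3z^2 - 4z - 6) + 686 = 5z^3 - 3z^2 - 4z + 680 = (z + 5)(5z^2 - 28z + 136).
So |(5z^3 - 3z^2 - 4z - 6) + 686| = |z + 5|·|5z^2 - 28z + 136|.
Assume first that |z + 5| < 1, so |z| < 6. Then |5z^2 - 28z + 136| ≤ 5·6^2 + 28·6 + 136 = 484.
Hence |(5z^3 - 3z^2 - 4z - 6) + 686| ≤ 484|z + 5| < ε provided |z + 5| < ε/484.
Take δ = min(1, ε/484). Then 0 < |z + 5| < δ gives both |z + 5| < 1 and |z + 5| < ε/484, so |(5z^3 - 3z^2 - 4z - 6) + 686| < ε.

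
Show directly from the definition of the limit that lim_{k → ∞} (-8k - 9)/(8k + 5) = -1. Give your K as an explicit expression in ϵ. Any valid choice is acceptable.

K = (1/2)/ϵ

Suppose ϵ > 0. For k ≥ 1, |(-8k - 9)/(8k + 5) + 1| = |-32|/(8(8k + 5)) = 32/(8(8k + 5)).
Since 8k + 5 ≥ 8k for k ≥ 1, this is ≤ 32/(8·8k) = (1/2)/k.
So |(-8k - 9)/(8k + 5) + 1| < ϵ whenever k > (1/2)/ϵ.
Take K = (1/2)/ϵ. If k > K then |(-8k - 9)/(8k + 5) + 1| ≤ (1/2)/k < ϵ.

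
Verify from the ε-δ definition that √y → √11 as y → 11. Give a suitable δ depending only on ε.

Let ε > 0 be given. We want δ > 0 such that 0 < |y − 11| < δ implies |√y − √11| < ε.
Rationalise: √y − √11 = (y − 11)/(√y + √11), so |√y − √11| = |y − 11|/(√y + √11).
Restrict δ ≤ 11 so that |y − 11| < 11 forces y > 0, and then √y + √11 > √11.
Hence |√y − √11| < |y − 11|/√11, which is < ε once |y − 11| < √11·ε.
Take δ = min(11, √11·ε). If 0 < |y − 11| < δ then y > 0 and |√y − √11| < |y − 11|/√11 < ε.

δ = min(11, √11·ε)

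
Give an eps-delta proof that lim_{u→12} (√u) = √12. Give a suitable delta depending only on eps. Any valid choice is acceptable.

Suppose eps > 0. We want delta > 0 such that 0 < |u − 12| < delta implies |√u − √12| < eps.
Multiplying by the conjugate, |√u − √12| = |u − 12|/(√u + √12).
Restrict delta ≤ 12 so that |u − 12| < 12 forces u > 0, and then √u + √12 > √12.
Hence |√u − √12| < |u − 12|/√12, which is < eps once |u − 12| < √12·eps.
Take delta = min(12, √12·eps). If 0 < |u − 12| < delta then u > 0 and |√u − √12| < |u − 12|/√12 < eps.

delta = min(12, √12·eps)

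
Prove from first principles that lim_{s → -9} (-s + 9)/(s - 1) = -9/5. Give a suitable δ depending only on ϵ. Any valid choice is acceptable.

Suppose ϵ > 0. We want δ > 0 with 0 < |s + 9| < δ ⇒ |(-s + 9)/(s - 1) + 9/5| < ϵ.
Combining over a common denominator, (-s + 9)/(s - 1) + 9/5 = [(-s + 9)·(-10) − 18·(s - 1)] / [(-10)·(s - 1)] = -8(s + 9) / ((-10)(s - 1)).
So |(-s + 9)/(s - 1) + 9/5| = 8|s + 9| / (10·|s − 1|).
Restrict δ ≤ 5. Then |s + 9| < 5 gives |s − 1| = |(s + 9) + (-10)| ≥ 10 − 5 = 5.
Hence |(-s + 9)/(s - 1) + 9/5| < 8|s + 9|/(10·5) = (4/25)|s + 9|, which is < ϵ once |s + 9| < (25/4)ϵ.
Take δ = min(5, (25/4)ϵ). Then 0 < |s + 9| < δ forces both bounds, so |(-s + 9)/(s - 1) + 9/5| < ϵ.

δ = min(5, (25/4)ϵ)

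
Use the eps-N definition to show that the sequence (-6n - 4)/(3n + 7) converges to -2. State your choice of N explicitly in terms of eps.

N = (10/3)/eps

Fix eps > 0. For n ≥ 1, |(-6n - 4)/(3n + 7) + 2| = |30|/(3(3n + 7)) = 30/(3(3n + 7)).
Since 3n + 7 ≥ 3n for n ≥ 1, this is ≤ 30/(3·3n) = (10/3)/n.
So |(-6n - 4)/(3n + 7) + 2| < eps whenever n > (10/3)/eps.
Take N = (10/3)/eps. If n > N then |(-6n - 4)/(3n + 7) + 2| ≤ (10/3)/n < eps.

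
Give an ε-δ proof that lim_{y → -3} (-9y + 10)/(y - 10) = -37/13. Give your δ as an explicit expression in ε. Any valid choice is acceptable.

δ = min(13/2, (169/160)ε)

Let ε > 0. We want δ > 0 with 0 < |y + 3| < δ ⇒ |(-9y + 10)/(y - 10) + 37/13| < ε.
Combining over a common denominator, (-9y + 10)/(y - 10) + 37/13 = [(-9y + 10)·(-13) − 37·(y - 10)] / [(-13)·(y - 10)] = 80(y + 3) / ((-13)(y - 10)).
So |(-9y + 10)/(y - 10) + 37/13| = 80|y + 3| / (13·|y − 10|).
Restrict δ ≤ 13/2. Then |y + 3| < 13/2 gives |y − 10| = |(y + 3) + (-13)| ≥ 13 − 13/2 = 13/2.
Hence |(-9y + 10)/(y - 10) + 37/13| < 80|y + 3|/(13·(13/2)) = (160/169)|y + 3|, which is < ε once |y + 3| < (169/160)ε.
Take δ = min(13/2, (169/160)ε). Then 0 < |y + 3| < δ forces both bounds, so |(-9y + 10)/(y - 10) + 37/13| < ε.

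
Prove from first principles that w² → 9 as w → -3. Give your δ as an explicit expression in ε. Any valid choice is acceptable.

Let ε > 0. We seek δ > 0 with 0 < |w + 3| < δ ⇒ |w² − 9| < ε.
Factor: w² − 9 = (w + 3)(w - 3), so |w² − 9| = |w + 3|·|w - 3|.
Restrict δ ≤ 1. Then |w + 3| < 1 gives |w| < 4, so by the triangle inequality |w - 3| ≤ 4 + 3 = 7.
Hence |w² − 9| ≤ 7|w + 3|, which is < ε once |w + 3| < ε/7.
Take δ = min(1, ε/7). If 0 < |w + 3| < δ then both bounds hold and |w² − 9| ≤ 7|w + 3| < 7·(ε/7) = ε.

δ = min(1, ε/7)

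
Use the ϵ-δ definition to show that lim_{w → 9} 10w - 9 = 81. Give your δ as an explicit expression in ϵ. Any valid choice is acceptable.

Let ϵ > 0 be given. We need δ > 0 so that 0 < |w − 9| < δ implies |(10w - 9) − 81| < ϵ.
Since (10w - 9) − 81 = 10(w − 9), we have |(10w - 9) − 81| = 10|w − 9|.
So 10|w − 9| < ϵ exactly when |w − 9| < ϵ/10.
Take δ = ϵ/10. If 0 < |w − 9| < δ then |(10w - 9) − 81| = 10|w − 9| < 10·(ϵ/10) = ϵ.

δ = ϵ/10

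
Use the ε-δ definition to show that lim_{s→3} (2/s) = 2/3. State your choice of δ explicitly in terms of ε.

Suppose ε > 0. We seek δ > 0 such that 0 < |s − 3| < δ implies |2/s − (2/3)| < ε.
|2/s − (2/3)| = 2·|3 − s|/(3·|s|) = 2|s − 3|/(3|s|).
Restrict δ ≤ 3/2. Then |s − 3| < 3/2 gives |s| > 3/2, so 3|s| > 9/2.
Then |2/s − (2/3)| < 2|s − 3|/(9/2), which is < ε when |s − 3| < (9/4)ε.
Take δ = min(3/2, (9/4)ε). Then 0 < |s − 3| < δ gives both |s − 3| < 3/2 and |s − 3| < (9/4)ε, so |2/s − (2/3)| < ε.

δ = min(3/2, (9/4)ε)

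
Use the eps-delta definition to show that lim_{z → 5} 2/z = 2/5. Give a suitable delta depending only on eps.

delta = min(5/2, (25/4)eps)

Let eps > 0 be given. We seek delta > 0 such that 0 < |z − 5| < delta implies |2/z − (2/5)| < eps.
|2/z − (2/5)| = 2·|5 − z|/(5·|z|) = 2|z − 5|/(5|z|).
Restrict delta ≤ 5/2. Then |z − 5| < 5/2 gives |z| > 5/2, so 5|z| > 25/2.
Then |2/z − (2/5)| < 2|z − 5|/(25/2), which is < eps when |z − 5| < (25/4)eps.
Take delta = min(5/2, (25/4)eps). Then 0 < |z − 5| < delta gives both |z − 5| < 5/2 and |z − 5| < (25/4)eps, so |2/z − (2/5)| < eps.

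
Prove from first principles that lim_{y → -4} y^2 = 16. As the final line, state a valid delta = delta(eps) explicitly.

Fix eps > 0. We seek delta > 0 with 0 < |y + 4| < delta ⇒ |y^2 − 16| < eps.
Factor: y^2 − 16 = (y + 4)(y - 4), so |y^2 − 16| = |y + 4|·|y - 4|.
Restrict delta ≤ 1. Then |y + 4| < 1 gives |y| < 5, so by the triangle inequality |y - 4| ≤ 5 + 4 = 9.
Hence |y^2 − 16| ≤ 9|y + 4|, which is < eps once |y + 4| < eps/9.
Take delta = min(1, eps/9). If 0 < |y + 4| < delta then both bounds hold and |y^2 − 16| ≤ 9|y + 4| < 9·(eps/9) = eps.

delta = min(1, eps/9)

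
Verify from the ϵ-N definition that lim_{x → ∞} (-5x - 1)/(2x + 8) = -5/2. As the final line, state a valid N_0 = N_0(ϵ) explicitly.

N_0 = (19/2)/ϵ

Let ϵ > 0 be given. We seek N_0 > 0 such that x > N_0 implies |(-5x - 1)/(2x + 8) + 5/2| < ϵ.
(-5x - 1)/(2x + 8) + 5/2 = (2(-5x - 1) − (-5)(2x + 8)) / (2(2x + 8)) = 38/(2(2x + 8)).
For x > 0 we have 2x + 8 > 2x, so |(-5x - 1)/(2x + 8) + 5/2| = 38/(2(2x + 8)) < 38/(2·2x) = (19/2)/x.
Thus |(-5x - 1)/(2x + 8) + 5/2| < ϵ whenever x > (19/2)/ϵ.
Take N_0 = (19/2)/ϵ. If x > N_0 then |(-5x - 1)/(2x + 8) + 5/2| < (19/2)/x < ϵ.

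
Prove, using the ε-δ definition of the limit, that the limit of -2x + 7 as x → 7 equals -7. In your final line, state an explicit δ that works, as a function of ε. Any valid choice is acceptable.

δ = ε/2

Fix ε > 0. We need δ > 0 so that 0 < |x − 7| < δ implies |(-2x + 7) + 7| < ε.
|(-2x + 7) + 7| = |-2x + 14| = 2|x − 7|.
So 2|x − 7| < ε exactly when |x − 7| < ε/2.
Take δ = ε/2. If 0 < |x − 7| < δ then |(-2x + 7) + 7| = 2|x − 7| < 2·(ε/2) = ε.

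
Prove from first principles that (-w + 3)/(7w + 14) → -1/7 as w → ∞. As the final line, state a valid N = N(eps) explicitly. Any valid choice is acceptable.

N = (5/7)/eps

Fix eps > 0. We seek N > 0 such that w > N implies |(-w + 3)/(7w + 14) + 1/7| < eps.
(-w + 3)/(7w + 14) + 1/7 = (7(-w + 3) − (-1)(7w + 14)) / (7(7w + 14)) = 35/(7(7w + 14)).
For w > 0 we have 7w + 14 > 7w, so |(-w + 3)/(7w + 14) + 1/7| = 35/(7(7w + 14)) < 35/(7·7w) = (5/7)/w.
Thus |(-w + 3)/(7w + 14) + 1/7| < eps whenever w > (5/7)/eps.
Take N = (5/7)/eps. If w > N then |(-w + 3)/(7w + 14) + 1/7| < (5/7)/w < eps.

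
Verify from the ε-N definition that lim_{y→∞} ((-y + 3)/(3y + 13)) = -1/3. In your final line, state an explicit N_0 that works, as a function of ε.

Let ε > 0 be given. We seek N_0 > 0 such that y > N_0 implies |(-y + 3)/(3y + 13) + 1/3| < ε.
(-y + 3)/(3y + 13) + 1/3 = (3(-y + 3) − (-1)(3y + 13)) / (3(3y + 13)) = 22/(3(3y + 13)).
For y > 0 we have 3y + 13 > 3y, so |(-y + 3)/(3y + 13) + 1/3| = 22/(3(3y + 13)) < 22/(3·3y) = (22/9)/y.
Thus |(-y + 3)/(3y + 13) + 1/3| < ε whenever y > (22/9)/ε.
Take N_0 = (22/9)/ε. If y > N_0 then |(-y + 3)/(3y + 13) + 1/3| < (22/9)/y < ε.

N_0 = (22/9)/ε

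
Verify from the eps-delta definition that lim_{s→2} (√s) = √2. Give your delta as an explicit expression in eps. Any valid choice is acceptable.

delta = min(2, √2·eps)

Fix eps > 0. We want delta > 0 such that 0 < |s − 2| < delta implies |√s − √2| < eps.
Multiplying by the conjugate, |√s − √2| = |s − 2|/(√s + √2).
Restrict delta ≤ 2 so that |s − 2| < 2 forces s > 0, and then √s + √2 > √2.
Hence |√s − √2| < |s − 2|/√2, which is < eps once |s − 2| < √2·eps.
Take delta = min(2, √2·eps). If 0 < |s − 2| < delta then s > 0 and |√s − √2| < |s − 2|/√2 < eps.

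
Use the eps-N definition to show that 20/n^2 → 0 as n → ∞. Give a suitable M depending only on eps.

Suppose eps > 0. For n ≥ 1, |20/n^2 − 0| = 20/n^2.
20/n^2 < eps ⇔ n^2 > 20/eps ⇔ n > (20/eps)^{1/2}.
Take M = (20/eps)^{1/2}. Then n > M implies 20/n^2 < eps.

M = (20/eps)^{1/2}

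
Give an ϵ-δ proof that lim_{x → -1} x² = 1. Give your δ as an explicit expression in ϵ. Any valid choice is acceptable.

Let ϵ > 0. We seek δ > 0 with 0 < |x + 1| < δ ⇒ |x² − 1| < ϵ.
Factor: x² − 1 = (x + 1)(x - 1), so |x² − 1| = |x + 1|·|x - 1|.
Impose δ ≤ 1 so that |x| < 2; then |x - 1| ≤ 3.
Hence |x² − 1| ≤ 3|x + 1|, which is < ϵ once |x + 1| < ϵ/3.
Take δ = min(1, ϵ/3). If 0 < |x + 1| < δ then both bounds hold and |x² − 1| ≤ 3|x + 1| < 3·(ϵ/3) = ϵ.

δ = min(1, ϵ/3)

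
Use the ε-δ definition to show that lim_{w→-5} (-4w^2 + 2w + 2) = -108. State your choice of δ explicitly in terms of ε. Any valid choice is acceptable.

δ = min(1, ε/46)

Fix ε > 0. We want δ > 0 such that 0 < |w + 5| < δ implies |(-4w^2 + 2w + 2) + 108| < ε.
(-4w^2 + 2w + 2) + 108 = -4w^2 + 2w + 110 = (w + 5)(-4w + 22).
So |(-4w^2 + 2w + 2) + 108| = |w + 5|·|-4w + 22|.
Assume first that |w + 5| < 1, so |w| < 6. Then |-4w + 22| ≤ 4·6 + 22 = 46.
Hence |(-4w^2 + 2w + 2) + 108| ≤ 46|w + 5| < ε provided |w + 5| < ε/46.
Take δ = min(1, ε/46). Then 0 < |w + 5| < δ gives both |w + 5| < 1 and |w + 5| < ε/46, so |(-4w^2 + 2w + 2) + 108| < ε.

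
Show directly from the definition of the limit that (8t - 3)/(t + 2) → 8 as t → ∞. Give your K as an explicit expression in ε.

K = 19/ε

Let ε > 0. We seek K > 0 such that t > K implies |(8t - 3)/(t + 2) − 8| < ε.
(8t - 3)/(t + 2) − 8 = ((8t - 3) − 8(t + 2)) / ((t + 2)) = -19/((t + 2)).
For t > 0 we have t + 2 > t, so |(8t - 3)/(t + 2) − 8| = 19/((t + 2)) < 19/(t) = 19/t.
Thus |(8t - 3)/(t + 2) − 8| < ε whenever t > 19/ε.
Take K = 19/ε. If t > K then |(8t - 3)/(t + 2) − 8| < 19/t < ε.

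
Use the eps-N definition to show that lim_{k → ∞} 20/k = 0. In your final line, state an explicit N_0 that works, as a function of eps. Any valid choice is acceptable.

Suppose eps > 0. For k ≥ 1, |20/k − 0| = 20/(k) ≤ 20/k.
We need 20/k < eps, i.e. k > 20/eps.
Take N_0 = 20/eps. If k > N_0 then |20/k| ≤ 20/k < eps.

N_0 = 20/eps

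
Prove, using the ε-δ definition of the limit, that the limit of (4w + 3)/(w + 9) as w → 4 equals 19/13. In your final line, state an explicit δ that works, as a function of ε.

δ = min(13/2, (169/66)ε)

Let ε > 0. We want δ > 0 with 0 < |w − 4| < δ ⇒ |(4w + 3)/(w + 9) − (19/13)| < ε.
Combining over a common denominator, (4w + 3)/(w + 9) − (19/13) = [(4w + 3)·13 − 19·(w + 9)] / [13·(w + 9)] = 33(w − 4) / (13(w + 9)).
So |(4w + 3)/(w + 9) − (19/13)| = 33|w − 4| / (13·|w + 9|).
Restrict δ ≤ 13/2. Then |w − 4| < 13/2 gives |w + 9| = |(w − 4) + 13| ≥ 13 − 13/2 = 13/2.
Hence |(4w + 3)/(w + 9) − (19/13)| < 33|w − 4|/(13·(13/2)) = (66/169)|w − 4|, which is < ε once |w − 4| < (169/66)ε.
Take δ = min(13/2, (169/66)ε). Then 0 < |w − 4| < δ forces both bounds, so |(4w + 3)/(w + 9) − (19/13)| < ε.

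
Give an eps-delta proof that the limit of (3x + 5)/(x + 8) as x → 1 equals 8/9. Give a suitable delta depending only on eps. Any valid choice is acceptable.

delta = min(9/2, (81/38)eps)

Let eps > 0 be given. We want delta > 0 with 0 < |x − 1| < delta ⇒ |(3x + 5)/(x + 8) − (8/9)| < eps.
Combining over a common denominator, (3x + 5)/(x + 8) − (8/9) = [(3x + 5)·9 − 8·(x + 8)] / [9·(x + 8)] = 19(x − 1) / (9(x + 8)).
So |(3x + 5)/(x + 8) − (8/9)| = 19|x − 1| / (9·|x + 8|).
Restrict delta ≤ 9/2. Then |x − 1| < 9/2 gives |x + 8| = |(x − 1) + 9| ≥ 9 − 9/2 = 9/2.
Hence |(3x + 5)/(x + 8) − (8/9)| < 19|x − 1|/(9·(9/2)) = (38/81)|x − 1|, which is < eps once |x − 1| < (81/38)eps.
Take delta = min(9/2, (81/38)eps). Then 0 < |x − 1| < delta forces both bounds, so |(3x + 5)/(x + 8) − (8/9)| < eps.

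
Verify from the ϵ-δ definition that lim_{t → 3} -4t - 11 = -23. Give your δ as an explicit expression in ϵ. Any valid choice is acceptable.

δ = ϵ/4

Suppose ϵ > 0. We need δ > 0 so that 0 < |t − 3| < δ implies |(-4t - 11) + 23| < ϵ.
|(-4t - 11) + 23| = |-4t + 12| = 4|t − 3|.
So 4|t − 3| < ϵ exactly when |t − 3| < ϵ/4.
Take δ = ϵ/4. If 0 < |t − 3| < δ then |(-4t - 11) + 23| = 4|t − 3| < 4·(ϵ/4) = ϵ.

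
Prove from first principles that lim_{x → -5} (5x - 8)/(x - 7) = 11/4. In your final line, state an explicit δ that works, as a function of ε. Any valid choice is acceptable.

Fix ε > 0. We want δ > 0 with 0 < |x + 5| < δ ⇒ |(5x - 8)/(x - 7) − (11/4)| < ε.
Combining over a common denominator, (5x - 8)/(x - 7) − (11/4) = [(5x - 8)·(-12) − (-33)·(x - 7)] / [(-12)·(x - 7)] = -27(x + 5) / ((-12)(x - 7)).
So |(5x - 8)/(x - 7) − (11/4)| = 27|x + 5| / (12·|x − 7|).
Restrict δ ≤ 6. Then |x + 5| < 6 gives |x − 7| = |(x + 5) + (-12)| ≥ 12 − 6 = 6.
Hence |(5x - 8)/(x - 7) − (11/4)| < 27|x + 5|/(12·6) = (3/8)|x + 5|, which is < ε once |x + 5| < (8/3)ε.
Take δ = min(6, (8/3)ε). Then 0 < |x + 5| < δ forces both bounds, so |(5x - 8)/(x - 7) − (11/4)| < ε.

δ = min(6, (8/3)ε)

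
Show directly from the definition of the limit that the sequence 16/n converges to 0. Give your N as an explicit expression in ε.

Fix ε > 0. For n ≥ 1, |16/n − 0| = 16/(n) ≤ 16/n.
We need 16/n < ε, i.e. n > 16/ε.
Take N = 16/ε. If n > N then |16/n| ≤ 16/n < ε.

N = 16/ε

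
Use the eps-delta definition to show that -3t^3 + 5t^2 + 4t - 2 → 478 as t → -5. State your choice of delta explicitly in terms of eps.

Fix eps > 0. We want delta > 0 such that 0 < |t + 5| < delta implies |(-3t^3 + 5t^2 + 4t - 2) − 478| < eps.
(-3t^3 + 5t^2 + 4t - 2) − 478 = -3t^3 + 5t^2 + 4t - 480 = (t + 5)(-3t^2 + 20t - 96).
So |(-3t^3 + 5t^2 + 4t - 2) − 478| = |t + 5|·|-3t^2 + 20t - 96|.
Require delta ≤ 1. Then |t + 5| < 1 gives |t| < 6, and by the triangle inequality |-3t^2 + 20t - 96| ≤ 3·6^2 + 20·6 + 96 = 324.
Hence |(-3t^3 + 5t^2 + 4t - 2) − 478| ≤ 324|t + 5| < eps provided |t + 5| < eps/324.
Take delta = min(1, eps/324). Then 0 < |t + 5| < delta gives both |t + 5| < 1 and |t + 5| < eps/324, so |(-3t^3 + 5t^2 + 4t - 2) − 478| < eps.

delta = min(1, eps/324)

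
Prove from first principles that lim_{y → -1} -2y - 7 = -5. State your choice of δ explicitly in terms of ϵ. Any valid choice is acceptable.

Suppose ϵ > 0. We need δ > 0 so that 0 < |y + 1| < δ implies |(-2y - 7) + 5| < ϵ.
Since (-2y - 7) + 5 = -2(y + 1), we have |(-2y - 7) + 5| = 2|y + 1|.
Thus it suffices that |y + 1| < ϵ/2.
Take δ = ϵ/2. If 0 < |y + 1| < δ then |(-2y - 7) + 5| = 2|y + 1| < 2·(ϵ/2) = ϵ.

δ = ϵ/2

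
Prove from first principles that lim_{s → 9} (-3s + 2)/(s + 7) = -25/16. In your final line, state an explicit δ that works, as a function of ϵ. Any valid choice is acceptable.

Suppose ϵ > 0. We want δ > 0 with 0 < |s − 9| < δ ⇒ |(-3s + 2)/(s + 7) + 25/16| < ϵ.
Combining over a common denominator, (-3s + 2)/(s + 7) + 25/16 = [(-3s + 2)·16 − (-25)·(s + 7)] / [16·(s + 7)] = -23(s − 9) / (16(s + 7)).
So |(-3s + 2)/(s + 7) + 25/16| = 23|s − 9| / (16·|s + 7|).
Restrict δ ≤ 8. Then |s − 9| < 8 gives |s + 7| = |(s − 9) + 16| ≥ 16 − 8 = 8.
Hence |(-3s + 2)/(s + 7) + 25/16| < 23|s − 9|/(16·8) = (23/128)|s − 9|, which is < ϵ once |s − 9| < (128/23)ϵ.
Take δ = min(8, (128/23)ϵ). Then 0 < |s − 9| < δ forces both bounds, so |(-3s + 2)/(s + 7) + 25/16| < ϵ.

δ = min(8, (128/23)ϵ)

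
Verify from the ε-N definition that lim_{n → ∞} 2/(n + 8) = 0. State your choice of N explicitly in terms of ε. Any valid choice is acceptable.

N = 2/ε

Suppose ε > 0. For n ≥ 1, |2/(n + 8) − 0| = 2/(n + 8) ≤ 2/n.
We need 2/n < ε, i.e. n > 2/ε.
Take N = 2/ε. If n > N then |2/(n + 8)| ≤ 2/n < ε.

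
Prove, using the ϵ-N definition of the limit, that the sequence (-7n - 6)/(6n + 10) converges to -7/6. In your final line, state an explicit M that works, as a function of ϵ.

M = (17/18)/ϵ

Let ϵ > 0. For n ≥ 1, |(-7n - 6)/(6n + 10) + 7/6| = |34|/(6(6n + 10)) = 34/(6(6n + 10)).
Since 6n + 10 ≥ 6n for n ≥ 1, this is ≤ 34/(6·6n) = (17/18)/n.
So |(-7n - 6)/(6n + 10) + 7/6| < ϵ whenever n > (17/18)/ϵ.
Take M = (17/18)/ϵ. If n > M then |(-7n - 6)/(6n + 10) + 7/6| ≤ (17/18)/n < ϵ.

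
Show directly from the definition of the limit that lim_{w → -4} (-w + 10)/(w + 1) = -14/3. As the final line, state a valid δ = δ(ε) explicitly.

Let ε > 0 be given. We want δ > 0 with 0 < |w + 4| < δ ⇒ |(-w + 10)/(w + 1) + 14/3| < ε.
Combining over a common denominator, (-w + 10)/(w + 1) + 14/3 = [(-w + 10)·(-3) − 14·(w + 1)] / [(-3)·(w + 1)] = -11(w + 4) / ((-3)(w + 1)).
So |(-w + 10)/(w + 1) + 14/3| = 11|w + 4| / (3·|w + 1|).
Require δ ≤ 3/2, so |w + 1| ≥ |-3| − |w + 4| > 3 − 3/2 = 3/2.
Hence |(-w + 10)/(w + 1) + 14/3| < 11|w + 4|/(3·(3/2)) = (22/9)|w + 4|, which is < ε once |w + 4| < (9/22)ε.
Take δ = min(3/2, (9/22)ε). Then 0 < |w + 4| < δ forces both bounds, so |(-w + 10)/(w + 1) + 14/3| < ε.

δ = min(3/2, (9/22)ε)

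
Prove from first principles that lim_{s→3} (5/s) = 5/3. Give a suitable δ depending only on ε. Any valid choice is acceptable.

Suppose ε > 0. We seek δ > 0 such that 0 < |s − 3| < δ implies |5/s − (5/3)| < ε.
|5/s − (5/3)| = 5·|3 − s|/(3·|s|) = 5|s − 3|/(3|s|).
Restrict δ ≤ 3/2. Then |s − 3| < 3/2 gives |s| > 3/2, so 3|s| > 9/2.
Then |5/s − (5/3)| < 5|s − 3|/(9/2), which is < ε when |s − 3| < (9/10)ε.
Take δ = min(3/2, (9/10)ε). Then 0 < |s − 3| < δ gives both |s − 3| < 3/2 and |s − 3| < (9/10)ε, so |5/s − (5/3)| < ε.

δ = min(3/2, (9/10)ε)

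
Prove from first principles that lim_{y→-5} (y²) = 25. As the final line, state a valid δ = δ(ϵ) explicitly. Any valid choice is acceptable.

Suppose ϵ > 0. We seek δ > 0 with 0 < |y + 5| < δ ⇒ |y² − 25| < ϵ.
Factor: y² − 25 = (y + 5)(y - 5), so |y² − 25| = |y + 5|·|y - 5|.
Impose δ ≤ 1 so that |y| < 6; then |y - 5| ≤ 11.
Hence |y² − 25| ≤ 11|y + 5|, which is < ϵ once |y + 5| < ϵ/11.
Take δ = min(1, ϵ/11). If 0 < |y + 5| < δ then both bounds hold and |y² − 25| ≤ 11|y + 5| < 11·(ϵ/11) = ϵ.

δ = min(1, ϵ/11)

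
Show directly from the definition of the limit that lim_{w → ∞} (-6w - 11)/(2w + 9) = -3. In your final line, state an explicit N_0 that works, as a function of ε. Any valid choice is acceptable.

N_0 = 8/ε

Let ε > 0 be given. We seek N_0 > 0 such that w > N_0 implies |(-6w - 11)/(2w + 9) + 3| < ε.
(-6w - 11)/(2w + 9) + 3 = (2(-6w - 11) − (-6)(2w + 9)) / (2(2w + 9)) = 32/(2(2w + 9)).
For w > 0 we have 2w + 9 > 2w, so |(-6w - 11)/(2w + 9) + 3| = 32/(2(2w + 9)) < 32/(2·2w) = 8/w.
Thus |(-6w - 11)/(2w + 9) + 3| < ε whenever w > 8/ε.
Take N_0 = 8/ε. If w > N_0 then |(-6w - 11)/(2w + 9) + 3| < 8/w < ε.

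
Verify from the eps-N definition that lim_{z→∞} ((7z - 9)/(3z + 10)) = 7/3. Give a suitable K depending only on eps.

Let eps > 0 be given. We seek K > 0 such that z > K implies |(7z - 9)/(3z + 10) − (7/3)| < eps.
(7z - 9)/(3z + 10) − (7/3) = (3(7z - 9) − 7(3z + 10)) / (3(3z + 10)) = -97/(3(3z + 10)).
For z > 0 we have 3z + 10 > 3z, so |(7z - 9)/(3z + 10) − (7/3)| = 97/(3(3z + 10)) < 97/(3·3z) = (97/9)/z.
Thus |(7z - 9)/(3z + 10) − (7/3)| < eps whenever z > (97/9)/eps.
Take K = (97/9)/eps. If z > K then |(7z - 9)/(3z + 10) − (7/3)| < (97/9)/z < eps.

K = (97/9)/eps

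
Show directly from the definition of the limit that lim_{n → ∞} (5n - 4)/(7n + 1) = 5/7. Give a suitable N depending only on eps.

N = (33/49)/eps

Suppose eps > 0. For n ≥ 1, |(5n - 4)/(7n + 1) − (5/7)| = |-33|/(7(7n + 1)) = 33/(7(7n + 1)).
Since 7n + 1 ≥ 7n for n ≥ 1, this is ≤ 33/(7·7n) = (33/49)/n.
So |(5n - 4)/(7n + 1) − (5/7)| < eps whenever n > (33/49)/eps.
Take N = (33/49)/eps. If n > N then |(5n - 4)/(7n + 1) − (5/7)| ≤ (33/49)/n < eps.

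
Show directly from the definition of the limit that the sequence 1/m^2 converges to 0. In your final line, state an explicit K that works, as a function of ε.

K = (1/ε)^{1/2}

Let ε > 0 be given. For m ≥ 1, |1/m^2 − 0| = 1/m^2.
1/m^2 < ε ⇔ m^2 > 1/ε ⇔ m > (1/ε)^{1/2}.
Take K = (1/ε)^{1/2}. Then m > K implies 1/m^2 < ε.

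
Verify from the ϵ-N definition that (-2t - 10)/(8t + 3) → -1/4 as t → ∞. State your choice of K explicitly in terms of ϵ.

Fix ϵ > 0. We seek K > 0 such that t > K implies |(-2t - 10)/(8t + 3) + 1/4| < ϵ.
(-2t - 10)/(8t + 3) + 1/4 = (8(-2t - 10) − (-2)(8t + 3)) / (8(8t + 3)) = -74/(8(8t + 3)).
For t > 0 we have 8t + 3 > 8t, so |(-2t - 10)/(8t + 3) + 1/4| = 74/(8(8t + 3)) < 74/(8·8t) = (37/32)/t.
Thus |(-2t - 10)/(8t + 3) + 1/4| < ϵ whenever t > (37/32)/ϵ.
Take K = (37/32)/ϵ. If t > K then |(-2t - 10)/(8t + 3) + 1/4| < (37/32)/t < ϵ.

K = (37/32)/ϵ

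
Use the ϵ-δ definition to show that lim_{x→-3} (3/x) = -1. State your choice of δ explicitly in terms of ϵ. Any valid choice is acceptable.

Fix ϵ > 0. We seek δ > 0 such that 0 < |x + 3| < δ implies |3/x + 1| < ϵ.
|3/x + 1| = 3·|-3 − x|/(3·|x|) = 3|x + 3|/(3|x|).
Require δ ≤ 3/2 so that |x| > 3 − 3/2 = 3/2, hence 3|x| > 9/2.
Then |3/x + 1| < 3|x + 3|/(9/2), which is < ϵ when |x + 3| < (3/2)ϵ.
Take δ = min(3/2, (3/2)ϵ). Then 0 < |x + 3| < δ gives both |x + 3| < 3/2 and |x + 3| < (3/2)ϵ, so |3/x + 1| < ϵ.

δ = min(3/2, (3/2)ϵ)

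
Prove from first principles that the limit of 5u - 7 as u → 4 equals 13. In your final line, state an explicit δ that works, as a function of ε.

δ = ε/5

Let ε > 0 be given. We need δ > 0 so that 0 < |u − 4| < δ implies |(5u - 7) − 13| < ε.
|(5u - 7) − 13| = |5u - 20| = 5|u − 4|.
Thus it suffices that |u − 4| < ε/5.
Choosing δ = ε/5 gives |(5u - 7) − 13| = 5|u − 4| < ε whenever |u − 4| < δ.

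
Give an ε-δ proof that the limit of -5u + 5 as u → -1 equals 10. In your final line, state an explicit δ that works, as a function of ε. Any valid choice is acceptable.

Suppose ε > 0. We need δ > 0 so that 0 < |u + 1| < δ implies |(-5u + 5) − 10| < ε.
Since (-5u + 5) − 10 = -5(u + 1), we have |(-5u + 5) − 10| = 5|u + 1|.
Thus it suffices that |u + 1| < ε/5.
Take δ = ε/5. If 0 < |u + 1| < δ then |(-5u + 5) − 10| = 5|u + 1| < 5·(ε/5) = ε.

δ = ε/5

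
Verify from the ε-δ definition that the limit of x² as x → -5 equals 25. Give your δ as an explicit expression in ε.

Let ε > 0. We seek δ > 0 with 0 < |x + 5| < δ ⇒ |x² − 25| < ε.
Factor: x² − 25 = (x + 5)(x - 5), so |x² − 25| = |x + 5|·|x - 5|.
Restrict δ ≤ 1. Then |x + 5| < 1 gives |x| < 6, so by the triangle inequality |x - 5| ≤ 6 + 5 = 11.
Hence |x² − 25| ≤ 11|x + 5|, which is < ε once |x + 5| < ε/11.
Take δ = min(1, ε/11). If 0 < |x + 5| < δ then both bounds hold and |x² − 25| ≤ 11|x + 5| < 11·(ε/11) = ε.

δ = min(1, ε/11)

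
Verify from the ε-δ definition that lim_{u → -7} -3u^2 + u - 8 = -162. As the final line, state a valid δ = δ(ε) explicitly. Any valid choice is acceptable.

δ = min(1, ε/46)

Let ε > 0. We want δ > 0 such that 0 < |u + 7| < δ implies |(-3u^2 + u - 8) + 162| < ε.
(-3u^2 + u - 8) + 162 = -3u^2 + u + 154 = (u + 7)(-3u + 22).
So |(-3u^2 + u - 8) + 162| = |u + 7|·|-3u + 22|.
Assume first that |u + 7| < 1, so |u| < 8. Then |-3u + 22| ≤ 3·8 + 22 = 46.
Hence |(-3u^2 + u - 8) + 162| ≤ 46|u + 7| < ε provided |u + 7| < ε/46.
Choosing δ = min(1, ε/46) ensures both conditions, hence |(-3u^2 + u - 8) + 162| < ε.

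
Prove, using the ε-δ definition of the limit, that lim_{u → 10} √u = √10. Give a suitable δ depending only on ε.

Suppose ε > 0. We want δ > 0 such that 0 < |u − 10| < δ implies |√u − √10| < ε.
Rationalise: √u − √10 = (u − 10)/(√u + √10), so |√u − √10| = |u − 10|/(√u + √10).
Restrict δ ≤ 10 so that |u − 10| < 10 forces u > 0, and then √u + √10 > √10.
Hence |√u − √10| < |u − 10|/√10, which is < ε once |u − 10| < √10·ε.
Take δ = min(10, √10·ε). If 0 < |u − 10| < δ then u > 0 and |√u − √10| < |u − 10|/√10 < ε.

δ = min(10, √10·ε)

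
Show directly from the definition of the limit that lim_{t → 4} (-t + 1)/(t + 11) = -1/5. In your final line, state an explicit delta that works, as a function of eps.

delta = min(15/2, (75/8)eps)

Fix eps > 0. We want delta > 0 with 0 < |t − 4| < delta ⇒ |(-t + 1)/(t + 11) + 1/5| < eps.
Combining over a common denominator, (-t + 1)/(t + 11) + 1/5 = [(-t + 1)·15 − (-3)·(t + 11)] / [15·(t + 11)] = -12(t − 4) / (15(t + 11)).
So |(-t + 1)/(t + 11) + 1/5| = 12|t − 4| / (15·|t + 11|).
Require delta ≤ 15/2, so |t + 11| ≥ |15| − |t − 4| > 15 − 15/2 = 15/2.
Hence |(-t + 1)/(t + 11) + 1/5| < 12|t − 4|/(15·(15/2)) = (8/75)|t − 4|, which is < eps once |t − 4| < (75/8)eps.
Take delta = min(15/2, (75/8)eps). Then 0 < |t − 4| < delta forces both bounds, so |(-t + 1)/(t + 11) + 1/5| < eps.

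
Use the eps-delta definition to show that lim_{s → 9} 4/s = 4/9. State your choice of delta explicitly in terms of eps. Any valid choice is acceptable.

Let eps > 0. We seek delta > 0 such that 0 < |s − 9| < delta implies |4/s − (4/9)| < eps.
|4/s − (4/9)| = 4·|9 − s|/(9·|s|) = 4|s − 9|/(9|s|).
Require delta ≤ 9/2 so that |s| > 9 − 9/2 = 9/2, hence 9|s| > 81/2.
Then |4/s − (4/9)| < 4|s − 9|/(81/2), which is < eps when |s − 9| < (81/8)eps.
Take delta = min(9/2, (81/8)eps). Then 0 < |s − 9| < delta gives both |s − 9| < 9/2 and |s − 9| < (81/8)eps, so |4/s − (4/9)| < eps.

delta = min(9/2, (81/8)eps)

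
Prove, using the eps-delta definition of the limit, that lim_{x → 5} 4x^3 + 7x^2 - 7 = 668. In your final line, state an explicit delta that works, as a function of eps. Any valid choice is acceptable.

Let eps > 0 be given. We want delta > 0 such that 0 < |x − 5| < delta implies |(4x^3 + 7x^2 - 7) − 668| < eps.
(4x^3 + 7x^2 - 7) − 668 = 4x^3 + 7x^2 - 675 = (x − 5)(4x^2 + 27x + 135).
So |(4x^3 + 7x^2 - 7) − 668| = |x − 5|·|4x^2 + 27x + 135|.
Assume first that |x − 5| < 1, so |x| < 6. Then |4x^2 + 27x + 135| ≤ 4·6^2 + 27·6 + 135 = 441.
Hence |(4x^3 + 7x^2 - 7) − 668| ≤ 441|x − 5| < eps provided |x − 5| < eps/441.
Choosing delta = min(1, eps/441) ensures both conditions, hence |(4x^3 + 7x^2 - 7) − 668| < eps.

delta = min(1, eps/441)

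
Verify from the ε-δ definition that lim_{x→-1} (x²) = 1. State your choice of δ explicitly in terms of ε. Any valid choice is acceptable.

δ = min(1, ε/3)

Fix ε > 0. We seek δ > 0 with 0 < |x + 1| < δ ⇒ |x² − 1| < ε.
Factor: x² − 1 = (x + 1)(x - 1), so |x² − 1| = |x + 1|·|x - 1|.
Restrict δ ≤ 1. Then |x + 1| < 1 gives |x| < 2, so by the triangle inequality |x - 1| ≤ 2 + 1 = 3.
Hence |x² − 1| ≤ 3|x + 1|, which is < ε once |x + 1| < ε/3.
Take δ = min(1, ε/3). If 0 < |x + 1| < δ then both bounds hold and |x² − 1| ≤ 3|x + 1| < 3·(ε/3) = ε.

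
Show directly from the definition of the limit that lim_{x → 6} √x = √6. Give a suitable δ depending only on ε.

Fix ε > 0. We want δ > 0 such that 0 < |x − 6| < δ implies |√x − √6| < ε.
Multiplying by the conjugate, |√x − √6| = |x − 6|/(√x + √6).
Restrict δ ≤ 6 so that |x − 6| < 6 forces x > 0, and then √x + √6 > √6.
Hence |√x − √6| < |x − 6|/√6, which is < ε once |x − 6| < √6·ε.
Take δ = min(6, √6·ε). If 0 < |x − 6| < δ then x > 0 and |√x − √6| < |x − 6|/√6 < ε.

δ = min(6, √6·ε)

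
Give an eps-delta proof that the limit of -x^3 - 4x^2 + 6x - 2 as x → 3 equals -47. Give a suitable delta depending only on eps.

Let eps > 0 be given. We want delta > 0 such that 0 < |x − 3| < delta implies |(-x^3 - 4x^2 + 6x - 2) + 47| < eps.
(-x^3 - 4x^2 + 6x - 2) + 47 = -x^3 - 4x^2 + 6x + 45 = (x − 3)(-x^2 - 7x - 15).
So |(-x^3 - 4x^2 + 6x - 2) + 47| = |x − 3|·|-x^2 - 7x - 15|.
Assume first that |x − 3| < 1, so |x| < 4. Then |-x^2 - 7x - 15| ≤ 4^2 + 7·4 + 15 = 59.
Hence |(-x^3 - 4x^2 + 6x - 2) + 47| ≤ 59|x − 3| < eps provided |x − 3| < eps/59.
Take delta = min(1, eps/59). Then 0 < |x − 3| < delta gives both |x − 3| < 1 and |x − 3| < eps/59, so |(-x^3 - 4x^2 + 6x - 2) + 47| < eps.

delta = min(1, eps/59)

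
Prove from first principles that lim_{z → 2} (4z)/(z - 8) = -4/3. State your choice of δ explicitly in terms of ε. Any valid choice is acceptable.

δ = min(3, (9/16)ε)

Let ε > 0 be given. We want δ > 0 with 0 < |z − 2| < δ ⇒ |(4z)/(z - 8) + 4/3| < ε.
Combining over a common denominator, (4z)/(z - 8) + 4/3 = [(4z)·(-6) − 8·(z - 8)] / [(-6)·(z - 8)] = -32(z − 2) / ((-6)(z - 8)).
So |(4z)/(z - 8) + 4/3| = 32|z − 2| / (6·|z − 8|).
Restrict δ ≤ 3. Then |z − 2| < 3 gives |z − 8| = |(z − 2) + (-6)| ≥ 6 − 3 = 3.
Hence |(4z)/(z - 8) + 4/3| < 32|z − 2|/(6·3) = (16/9)|z − 2|, which is < ε once |z − 2| < (9/16)ε.
Take δ = min(3, (9/16)ε). Then 0 < |z − 2| < δ forces both bounds, so |(4z)/(z - 8) + 4/3| < ε.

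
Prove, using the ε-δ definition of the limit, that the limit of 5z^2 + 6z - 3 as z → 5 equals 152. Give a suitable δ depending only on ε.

Fix ε > 0. We want δ > 0 such that 0 < |z − 5| < δ implies |(5z^2 + 6z - 3) − 152| < ε.
(5z^2 + 6z - 3) − 152 = 5z^2 + 6z - 155 = (z − 5)(5z + 31).
So |(5z^2 + 6z - 3) − 152| = |z − 5|·|5z + 31|.
Assume first that |z − 5| < 1, so |z| < 6. Then |5z + 31| ≤ 5·6 + 31 = 61.
Hence |(5z^2 + 6z - 3) − 152| ≤ 61|z − 5| < ε provided |z − 5| < ε/61.
Take δ = min(1, ε/61). Then 0 < |z − 5| < δ gives both |z − 5| < 1 and |z − 5| < ε/61, so |(5z^2 + 6z - 3) − 152| < ε.

δ = min(1, ε/61)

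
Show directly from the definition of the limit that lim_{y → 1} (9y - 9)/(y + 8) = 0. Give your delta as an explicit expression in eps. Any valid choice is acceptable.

delta = min(9/2, (1/2)eps)

Suppose eps > 0. We want delta > 0 with 0 < |y − 1| < delta ⇒ |(9y - 9)/(y + 8) − 0| < eps.
Combining over a common denominator, (9y - 9)/(y + 8) − 0 = [(9y - 9)·9 − 0·(y + 8)] / [9·(y + 8)] = 81(y − 1) / (9(y + 8)).
So |(9y - 9)/(y + 8) − 0| = 81|y − 1| / (9·|y + 8|).
Require delta ≤ 9/2, so |y + 8| ≥ |9| − |y − 1| > 9 − 9/2 = 9/2.
Hence |(9y - 9)/(y + 8) − 0| < 81|y − 1|/(9·(9/2)) = 2|y − 1|, which is < eps once |y − 1| < (1/2)eps.
Take delta = min(9/2, (1/2)eps). Then 0 < |y − 1| < delta forces both bounds, so |(9y - 9)/(y + 8) − 0| < eps.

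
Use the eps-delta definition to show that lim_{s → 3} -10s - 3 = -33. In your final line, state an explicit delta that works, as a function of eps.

Fix eps > 0. We need delta > 0 so that 0 < |s − 3| < delta implies |(-10s - 3) + 33| < eps.
Since (-10s - 3) + 33 = -10(s − 3), we have |(-10s - 3) + 33| = 10|s − 3|.
So 10|s − 3| < eps exactly when |s − 3| < eps/10.
Choosing delta = eps/10 gives |(-10s - 3) + 33| = 10|s − 3| < eps whenever |s − 3| < delta.

delta = eps/10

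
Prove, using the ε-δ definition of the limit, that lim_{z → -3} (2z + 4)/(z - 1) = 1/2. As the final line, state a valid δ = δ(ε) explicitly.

δ = min(2, (4/3)ε)

Fix ε > 0. We want δ > 0 with 0 < |z + 3| < δ ⇒ |(2z + 4)/(z - 1) − (1/2)| < ε.
Combining over a common denominator, (2z + 4)/(z - 1) − (1/2) = [(2z + 4)·(-4) − (-2)·(z - 1)] / [(-4)·(z - 1)] = -6(z + 3) / ((-4)(z - 1)).
So |(2z + 4)/(z - 1) − (1/2)| = 6|z + 3| / (4·|z − 1|).
Restrict δ ≤ 2. Then |z + 3| < 2 gives |z − 1| = |(z + 3) + (-4)| ≥ 4 − 2 = 2.
Hence |(2z + 4)/(z - 1) − (1/2)| < 6|z + 3|/(4·2) = (3/4)|z + 3|, which is < ε once |z + 3| < (4/3)ε.
Take δ = min(2, (4/3)ε). Then 0 < |z + 3| < δ forces both bounds, so |(2z + 4)/(z - 1) − (1/2)| < ε.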